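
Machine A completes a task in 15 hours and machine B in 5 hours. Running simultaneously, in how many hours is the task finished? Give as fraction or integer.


Rate of A = 1/15 job per hour
Rate of B = 1/5 job per hour
Combined rate = 1/15 + 1/5
Find common denominator: (5 + 15)/(15*5) = 20/75
Combined rate = 4/15 job per hour
Time together = 1 / (4/15) = 15/4 hours

15/4


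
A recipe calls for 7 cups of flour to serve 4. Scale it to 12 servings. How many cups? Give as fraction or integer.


Original: 7 cups for 4 servings
Target servings = 12
Scaling factor = 12/4
New amount = 7 * 12/4
= 84/4
= 21 cups

21


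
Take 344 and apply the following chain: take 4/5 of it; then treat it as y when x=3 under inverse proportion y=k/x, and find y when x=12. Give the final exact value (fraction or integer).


Start with 344.
Step 1: Take 4/5: 344 * 4/5 = 1376/5
Step 2: Inverse prop: k = (1376/5)*3; new y = k/12 = 1376/5*3/12 = 344/5
Final result = 344/5

344/5


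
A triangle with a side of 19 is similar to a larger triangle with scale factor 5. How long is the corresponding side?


Similar triangles have proportional sides
Scale factor = 5
Smaller side = 19
Corresponding larger side = 19 * 5
= 95

95


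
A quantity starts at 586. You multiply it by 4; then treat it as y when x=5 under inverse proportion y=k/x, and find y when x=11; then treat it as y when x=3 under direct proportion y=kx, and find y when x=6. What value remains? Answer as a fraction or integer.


Start with 586.
Step 1: Multiply by 4: 586 * 4 = 2344
Step 2: Inverse prop: k = (2344)*5; new y = k/11 = 2344*5/11 = 11720/11
Step 3: Direct prop: k = (11720/11)/3; new y = k*6 = 11720/11*6/3 = 23440/11
Final result = 23440/11

23440/11


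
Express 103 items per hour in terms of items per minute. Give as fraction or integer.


Converting from per hour to per minute
Rate = 103 items per hour
Divide by 60: 103/60
= 103/60 items per minute

103/60


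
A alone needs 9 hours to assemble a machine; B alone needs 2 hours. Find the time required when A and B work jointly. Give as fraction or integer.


Rate of A = 1/9 job per hour
Rate of B = 1/2 job per hour
Combined rate = 1/9 + 1/2
Find common denominator: (2 + 9)/(9*2) = 11/18
Combined rate = 11/18 job per hour
Time together = 1 / (11/18) = 18/11 hours

18/11


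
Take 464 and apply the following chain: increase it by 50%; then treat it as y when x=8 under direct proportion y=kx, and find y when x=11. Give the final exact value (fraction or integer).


Start with 464.
Step 1: Increase by 50%: 464 * 150/100 = 696
Step 2: Direct prop: k = (696)/8; new y = k*11 = 696*11/8 = 957
Final result = 957

957


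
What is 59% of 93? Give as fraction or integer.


Compute 59% of 93
Convert percentage: 59% = 59/100
Multiply: 93 * 59/100
= 5487/100
= 5487/100

5487/100


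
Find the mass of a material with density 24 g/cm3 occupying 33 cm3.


Using mass = density * volume
Density = 24 g/cm3
Volume = 33 cm3
Mass = 24 * 33
= 792 g

792


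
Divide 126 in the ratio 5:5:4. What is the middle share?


Ratio = 5:5:4
Total parts = 5 + 5 + 4 = 14
Value per part = 126 / 14 = 9
First share = 5 * 9 = 45
Middle share = 5 * 9 = 45
Third share = 4 * 9 = 36

45


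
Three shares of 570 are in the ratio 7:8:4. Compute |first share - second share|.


Total parts = 7 + 8 + 4 = 19
Value per part = 570 / 19 = 30
Shares: 7*30=210, 8*30=240, 4*30=120
First share = 210, second share = 240
Difference = |210 - 240| = 30

30


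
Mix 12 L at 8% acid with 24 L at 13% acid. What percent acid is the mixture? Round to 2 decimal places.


Solute in mixture 1 = 8% of 12 L = 12*8/100 = 24/25 L
Solute in mixture 2 = 13% of 24 L = 24*13/100 = 78/25 L
Total solute = 24/25 + 78/25 = 102/25 L
Total volume = 12 + 24 = 36 L
Final concentration = 102/25/36 * 100 = 11.33%

11.33


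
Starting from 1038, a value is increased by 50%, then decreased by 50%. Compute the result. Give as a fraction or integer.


Start: 1038
Step 1: increase by 50% => multiply by 150/100
  1038 * 150/100 = 1557
Step 2: decrease by 50% => multiply by 50/100
  1557 * 50/100 = 1557/2
Final value = 1557/2

1557/2


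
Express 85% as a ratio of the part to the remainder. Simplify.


Part = 85%, Remainder = 15%
Ratio = 85:15
GCD(85, 15) = 5
Simplify: 17:3 = 17:3

17:3


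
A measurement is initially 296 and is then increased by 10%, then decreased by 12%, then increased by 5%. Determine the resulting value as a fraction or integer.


Start: 296
Step 1: increase by 10% => multiply by 110/100
  296 * 110/100 = 1628/5
Step 2: decrease by 12% => multiply by 88/100
  1628/5 * 88/100 = 35816/125
Step 3: increase by 5% => multiply by 105/100
  35816/125 * 105/100 = 188034/625
Final value = 188034/625

188034/625


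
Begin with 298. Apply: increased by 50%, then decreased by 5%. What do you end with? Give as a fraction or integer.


Start: 298
Step 1: increase by 50% => multiply by 150/100
  298 * 150/100 = 447
Step 2: decrease by 5% => multiply by 95/100
  447 * 95/100 = 8493/20
Final value = 8493/20

8493/20


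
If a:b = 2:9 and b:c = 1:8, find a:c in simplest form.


Given a:b = 2:9 and b:c = 1:8
Make b consistent. Multiply first ratio by 1: a:b = 2:9
Multiply second ratio by 9: b:c = 9:72
Now b = 9 in both, so a:b:c = 2:9:72
Therefore a:c = 2:72
Simplify by GCD: a:c = 1:36

1:36


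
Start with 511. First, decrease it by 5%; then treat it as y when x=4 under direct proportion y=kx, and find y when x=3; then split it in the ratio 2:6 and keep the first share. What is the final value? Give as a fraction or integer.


Start with 511.
Step 1: Decrease by 5%: 511 * 95/100 = 9709/20
Step 2: Direct prop: k = (9709/20)/4; new y = k*3 = 9709/20*3/4 = 29127/80
Step 3: Split 2:6, first share = 29127/80 * 2/8 = 29127/320
Final result = 29127/320

29127/320


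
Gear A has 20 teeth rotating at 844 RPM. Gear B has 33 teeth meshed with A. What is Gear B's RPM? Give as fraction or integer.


Gear ratio: teeth_A * RPM_A = teeth_B * RPM_B
20 * 844 = 33 * RPM_B
16880 = 33 * RPM_B
RPM_B = 16880 / 33
RPM_B = 16880/33

16880/33


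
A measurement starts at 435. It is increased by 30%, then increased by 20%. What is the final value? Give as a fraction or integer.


Start: 435
Step 1: increase by 30% => multiply by 130/100
  435 * 130/100 = 1131/2
Step 2: increase by 20% => multiply by 120/100
  1131/2 * 120/100 = 3393/5
Final value = 3393/5

3393/5


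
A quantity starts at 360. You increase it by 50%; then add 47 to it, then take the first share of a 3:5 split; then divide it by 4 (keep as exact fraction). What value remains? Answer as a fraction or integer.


Start with 360.
Step 1: Increase by 50%: 360 * 150/100 = 540
Step 2: Add 47: 540+47=587; split 3:5 first = 587*3/8 = 1761/8
Step 3: Divide by 4: 1761/8 / 4 = 1761/32
Final result = 1761/32

1761/32


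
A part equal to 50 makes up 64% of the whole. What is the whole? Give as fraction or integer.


Given: 50 is 64% of the whole
Set up: 50 = 64/100 * whole
whole = 50 * 100 / 64
whole = 5000 / 64
whole = 625/8

625/8


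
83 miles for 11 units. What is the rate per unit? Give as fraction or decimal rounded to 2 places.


Total miles = 83
Number of units = 11
Unit rate = 83 / 11
= 7.55 miles per unit

7.55


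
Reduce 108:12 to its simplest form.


Find GCD(108, 12)
GCD = 12
Divide both by 12: 108/12 = 9, 12/12 = 1
Simplified ratio = 9:1

9:1


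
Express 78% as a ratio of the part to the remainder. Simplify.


Part = 78%, Remainder = 22%
Ratio = 78:22
GCD(78, 22) = 2
Simplify: 39:11 = 39:11

39:11


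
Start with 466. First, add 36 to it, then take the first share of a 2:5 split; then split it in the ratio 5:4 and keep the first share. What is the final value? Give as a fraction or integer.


Start with 466.
Step 1: Add 36: 466+36=502; split 2:5 first = 502*2/7 = 1004/7
Step 2: Split 5:4, first share = 1004/7 * 5/9 = 5020/63
Final result = 5020/63

5020/63


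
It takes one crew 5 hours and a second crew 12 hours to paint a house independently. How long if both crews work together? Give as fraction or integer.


Rate of A = 1/5 job per hour
Rate of B = 1/12 job per hour
Combined rate = 1/5 + 1/12
Find common denominator: (12 + 5)/(5*12) = 17/60
Combined rate = 17/60 job per hour
Time together = 1 / (17/60) = 60/17 hours

60/17


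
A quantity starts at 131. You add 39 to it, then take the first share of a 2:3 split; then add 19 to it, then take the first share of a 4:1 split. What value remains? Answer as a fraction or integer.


Start with 131.
Step 1: Add 39: 131+39=170; split 2:3 first = 170*2/5 = 68
Step 2: Add 19: 68+19=87; split 4:1 first = 87*4/5 = 348/5
Final result = 348/5

348/5


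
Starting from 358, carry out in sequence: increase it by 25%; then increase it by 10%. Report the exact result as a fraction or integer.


Start with 358.
Step 1: Increase by 25%: 358 * 125/100 = 895/2
Step 2: Increase by 10%: 895/2 * 110/100 = 1969/4
Final result = 1969/4

1969/4


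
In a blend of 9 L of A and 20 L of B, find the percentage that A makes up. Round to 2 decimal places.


Volume of A = 9 L
Volume of B = 20 L
Total volume = 9 + 20 = 29 L
Percentage of A = (9/29) * 100
= 31.03%

31.03


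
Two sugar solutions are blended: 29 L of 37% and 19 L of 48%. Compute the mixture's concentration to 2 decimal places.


Solute in mixture 1 = 37% of 29 L = 29*37/100 = 1073/100 L
Solute in mixture 2 = 48% of 19 L = 19*48/100 = 228/25 L
Total solute = 1073/100 + 228/25 = 397/20 L
Total volume = 29 + 19 = 48 L
Final concentration = 397/20/48 * 100 = 41.35%

41.35


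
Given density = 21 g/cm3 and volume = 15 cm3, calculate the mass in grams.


Using mass = density * volume
Density = 21 g/cm3
Volume = 15 cm3
Mass = 21 * 15
= 315 g

315


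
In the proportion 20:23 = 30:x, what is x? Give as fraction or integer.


Setting up: 20/23 = 30/x
Cross multiply: 20 * x = 23 * 30
20x = 690
x = 690/20
x = 69/2

69/2


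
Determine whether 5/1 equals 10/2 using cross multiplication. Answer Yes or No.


Cross multiply to check 5/1 = 10/2
Left cross product: 5 * 2 = 10
Right cross product: 1 * 10 = 10
10 = 10
Equal, so proportions match => Yes

Yes


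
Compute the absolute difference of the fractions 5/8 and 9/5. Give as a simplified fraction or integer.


Simplify: 5/8 = 5/8 and 9/5 = 9/5
Find common denominator: LCD = 40
Convert: 25/40 and 72/40
Difference = |25 - 72|/40 = 47/40
Simplified = 47/40

47/40


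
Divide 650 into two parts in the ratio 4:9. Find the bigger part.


Total parts = 4 + 9 = 13
Value per part = 650 / 13 = 50
First share = 4 * 50 = 200
Second share = 9 * 50 = 450
Larger share = 450

450


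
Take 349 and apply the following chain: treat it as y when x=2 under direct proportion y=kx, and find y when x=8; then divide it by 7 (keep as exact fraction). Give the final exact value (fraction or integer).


Start with 349.
Step 1: Direct prop: k = (349)/2; new y = k*8 = 349*8/2 = 1396
Step 2: Divide by 7: 1396 / 7 = 1396/7
Final result = 1396/7

1396/7


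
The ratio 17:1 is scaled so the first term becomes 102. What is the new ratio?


Original ratio: 17:1
First term target: 102
Scale factor = 102 / 17 = 6
Multiply second term: 1 * 6 = 6
Equivalent ratio = 102:6

102:6


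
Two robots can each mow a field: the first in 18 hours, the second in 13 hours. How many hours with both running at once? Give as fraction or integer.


Rate of A = 1/18 job per hour
Rate of B = 1/13 job per hour
Combined rate = 1/18 + 1/13
Find common denominator: (13 + 18)/(18*13) = 31/234
Combined rate = 31/234 job per hour
Time together = 1 / (31/234) = 234/31 hours

234/31


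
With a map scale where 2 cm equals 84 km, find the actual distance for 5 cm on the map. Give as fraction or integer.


Map scale: 2 cm = 84 km
Measured distance on map = 5 cm
Set up proportion: 5 * 84 / 2
= 420 / 2
= 210 km

210


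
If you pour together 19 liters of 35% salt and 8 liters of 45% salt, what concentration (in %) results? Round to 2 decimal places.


Solute in mixture 1 = 35% of 19 L = 19*35/100 = 133/20 L
Solute in mixture 2 = 45% of 8 L = 8*45/100 = 18/5 L
Total solute = 133/20 + 18/5 = 41/4 L
Total volume = 19 + 8 = 27 L
Final concentration = 41/4/27 * 100 = 37.96%

37.96


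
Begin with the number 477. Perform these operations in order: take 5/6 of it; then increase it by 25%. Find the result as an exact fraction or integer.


Start with 477.
Step 1: Take 5/6: 477 * 5/6 = 795/2
Step 2: Increase by 25%: 795/2 * 125/100 = 3975/8
Final result = 3975/8

3975/8


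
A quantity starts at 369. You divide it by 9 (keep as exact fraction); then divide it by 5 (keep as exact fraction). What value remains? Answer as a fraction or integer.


Start with 369.
Step 1: Divide by 9: 369 / 9 = 41
Step 2: Divide by 5: 41 / 5 = 41/5
Final result = 41/5

41/5


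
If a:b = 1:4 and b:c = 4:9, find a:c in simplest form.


Given a:b = 1:4 and b:c = 4:9
Make b consistent. Multiply first ratio by 4: a:b = 4:16
Multiply second ratio by 4: b:c = 16:36
Now b = 16 in both, so a:b:c = 4:16:36
Therefore a:c = 4:36
Simplify by GCD: a:c = 1:9

1:9


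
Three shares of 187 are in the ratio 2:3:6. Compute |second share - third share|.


Total parts = 2 + 3 + 6 = 11
Value per part = 187 / 11 = 17
Shares: 2*17=34, 3*17=51, 6*17=102
Second share = 51, third share = 102
Difference = |51 - 102| = 51

51


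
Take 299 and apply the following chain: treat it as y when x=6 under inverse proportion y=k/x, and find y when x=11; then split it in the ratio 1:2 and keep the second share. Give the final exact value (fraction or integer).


Start with 299.
Step 1: Inverse prop: k = (299)*6; new y = k/11 = 299*6/11 = 1794/11
Step 2: Split 1:2, second share = 1794/11 * 2/3 = 1196/11
Final result = 1196/11

1196/11


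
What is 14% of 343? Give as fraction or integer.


Compute 14% of 343
Convert percentage: 14% = 14/100
Multiply: 343 * 14/100
= 4802/100
= 2401/50

2401/50


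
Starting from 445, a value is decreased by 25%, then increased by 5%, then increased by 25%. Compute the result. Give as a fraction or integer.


Start: 445
Step 1: decrease by 25% => multiply by 75/100
  445 * 75/100 = 1335/4
Step 2: increase by 5% => multiply by 105/100
  1335/4 * 105/100 = 5607/16
Step 3: increase by 25% => multiply by 125/100
  5607/16 * 125/100 = 28035/64
Final value = 28035/64

28035/64


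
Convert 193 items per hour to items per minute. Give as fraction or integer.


Converting from per hour to per minute
Rate = 193 items per hour
Divide by 60: 193/60
= 193/60 items per minute

193/60


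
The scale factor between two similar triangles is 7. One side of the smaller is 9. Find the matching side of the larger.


Similar triangles have proportional sides
Scale factor = 7
Smaller side = 9
Corresponding larger side = 9 * 7
= 63

63


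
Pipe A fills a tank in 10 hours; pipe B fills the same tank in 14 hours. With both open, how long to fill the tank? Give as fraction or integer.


Rate of A = 1/10 job per hour
Rate of B = 1/14 job per hour
Combined rate = 1/10 + 1/14
Find common denominator: (14 + 10)/(10*14) = 24/140
Combined rate = 6/35 job per hour
Time together = 1 / (6/35) = 35/6 hours

35/6


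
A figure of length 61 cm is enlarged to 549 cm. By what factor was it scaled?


Original length = 61 cm
Scaled length = 549 cm
Scale factor = 549 / 61
= 9

9


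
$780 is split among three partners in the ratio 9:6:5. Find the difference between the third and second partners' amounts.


Total parts = 9 + 6 + 5 = 20
Value per part = 780 / 20 = 39
Shares: 9*39=351, 6*39=234, 5*39=195
Third share = 195, second share = 234
Difference = |195 - 234| = 39

39


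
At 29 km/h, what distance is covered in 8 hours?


Using distance = speed * time
Speed = 29 km/h
Time = 8 hours
Distance = 29 * 8
= 232 km

232


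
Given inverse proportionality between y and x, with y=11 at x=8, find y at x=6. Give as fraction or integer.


Inverse proportion: y = k/x
Find k: k = 8 * 11 = 88
Compute y at x=6: y = 88/6
y = 44/3

44/3


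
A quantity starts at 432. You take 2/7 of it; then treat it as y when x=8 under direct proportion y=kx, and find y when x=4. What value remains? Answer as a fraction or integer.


Start with 432.
Step 1: Take 2/7: 432 * 2/7 = 864/7
Step 2: Direct prop: k = (864/7)/8; new y = k*4 = 864/7*4/8 = 432/7
Final result = 432/7

432/7


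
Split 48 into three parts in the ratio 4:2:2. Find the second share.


Ratio = 4:2:2
Total parts = 4 + 2 + 2 = 8
Value per part = 48 / 8 = 6
First share = 4 * 6 = 24
Middle share = 2 * 6 = 12
Third share = 2 * 6 = 12

12


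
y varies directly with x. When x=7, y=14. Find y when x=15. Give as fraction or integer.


Direct proportion: y = kx
Find k: k = 14/7 = 2
Compute y at x=15: y = 2 * 15
y = 30

30


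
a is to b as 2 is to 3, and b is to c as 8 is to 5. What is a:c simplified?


Given a:b = 2:3 and b:c = 8:5
Make b consistent. Multiply first ratio by 8: a:b = 16:24
Multiply second ratio by 3: b:c = 24:15
Now b = 24 in both, so a:b:c = 16:24:15
Therefore a:c = 16:15
Simplify by GCD: a:c = 16:15

16:15


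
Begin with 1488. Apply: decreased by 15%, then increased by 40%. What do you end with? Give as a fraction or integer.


Start: 1488
Step 1: decrease by 15% => multiply by 85/100
  1488 * 85/100 = 6324/5
Step 2: increase by 40% => multiply by 140/100
  6324/5 * 140/100 = 44268/25
Final value = 44268/25

44268/25


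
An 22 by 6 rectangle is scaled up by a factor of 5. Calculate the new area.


Original dimensions: 22 x 6
Enlargement factor = 5
New width = 22 * 5 = 110
New height = 6 * 5 = 30
New area = 110 * 30 = 3300

3300


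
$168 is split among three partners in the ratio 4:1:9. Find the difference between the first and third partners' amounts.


Total parts = 4 + 1 + 9 = 14
Value per part = 168 / 14 = 12
Shares: 4*12=48, 1*12=12, 9*12=108
First share = 48, third share = 108
Difference = |48 - 108| = 60

60


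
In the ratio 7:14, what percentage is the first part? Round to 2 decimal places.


Total parts = 7 + 14 = 21
First part fraction = 7/21
Percentage = (7/21) * 100
= 0.333333 * 100
= 33.33%

33.33


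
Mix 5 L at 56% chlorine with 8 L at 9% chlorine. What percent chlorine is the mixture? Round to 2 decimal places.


Solute in mixture 1 = 56% of 5 L = 5*56/100 = 14/5 L
Solute in mixture 2 = 9% of 8 L = 8*9/100 = 18/25 L
Total solute = 14/5 + 18/25 = 88/25 L
Total volume = 5 + 8 = 13 L
Final concentration = 88/25/13 * 100 = 27.08%

27.08


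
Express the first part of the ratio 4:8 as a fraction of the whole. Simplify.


Total parts = 4 + 8 = 12
First part fraction = 4/12
Simplify: 4/12 = 1/3

1/3


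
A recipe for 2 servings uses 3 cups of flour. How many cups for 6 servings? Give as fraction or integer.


Original: 3 cups for 2 servings
Target servings = 6
Scaling factor = 6/2
New amount = 3 * 6/2
= 18/2
= 9 cups

9


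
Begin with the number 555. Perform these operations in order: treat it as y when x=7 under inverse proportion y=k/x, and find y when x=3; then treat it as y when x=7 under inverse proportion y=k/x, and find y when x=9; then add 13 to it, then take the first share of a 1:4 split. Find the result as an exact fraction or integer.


Start with 555.
Step 1: Inverse prop: k = (555)*7; new y = k/3 = 555*7/3 = 1295
Step 2: Inverse prop: k = (1295)*7; new y = k/9 = 1295*7/9 = 9065/9
Step 3: Add 13: 9065/9+13=9182/9; split 1:4 first = 9182/9*1/5 = 9182/45
Final result = 9182/45

9182/45


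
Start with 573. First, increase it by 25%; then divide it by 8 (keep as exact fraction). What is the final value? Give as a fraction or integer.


Start with 573.
Step 1: Increase by 25%: 573 * 125/100 = 2865/4
Step 2: Divide by 8: 2865/4 / 8 = 2865/32
Final result = 2865/32

2865/32


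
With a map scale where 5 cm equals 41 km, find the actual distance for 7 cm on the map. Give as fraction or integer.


Map scale: 5 cm = 41 km
Measured distance on map = 7 cm
Set up proportion: 7 * 41 / 5
= 287 / 5
= 287/5 km

287/5


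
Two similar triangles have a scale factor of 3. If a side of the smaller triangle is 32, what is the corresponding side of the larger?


Similar triangles have proportional sides
Scale factor = 3
Smaller side = 32
Corresponding larger side = 32 * 3
= 96

96


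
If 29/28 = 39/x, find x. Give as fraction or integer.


Setting up: 29/28 = 39/x
Cross multiply: 29 * x = 28 * 39
29x = 1092
x = 1092/29
x = 1092/29

1092/29


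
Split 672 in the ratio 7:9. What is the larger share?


Total parts = 7 + 9 = 16
Value per part = 672 / 16 = 42
First share = 7 * 42 = 294
Second share = 9 * 42 = 378
Larger share = 378

378


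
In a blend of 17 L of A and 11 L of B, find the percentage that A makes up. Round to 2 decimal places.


Volume of A = 17 L
Volume of B = 11 L
Total volume = 17 + 11 = 28 L
Percentage of A = (17/28) * 100
= 60.71%

60.71


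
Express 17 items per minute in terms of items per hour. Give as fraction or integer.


Converting from per minute to per hour
Rate = 17 items per minute
Multiply by 60: 17 * 60
= 1020 items per hour

1020


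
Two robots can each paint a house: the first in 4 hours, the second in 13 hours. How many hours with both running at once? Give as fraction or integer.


Rate of A = 1/4 job per hour
Rate of B = 1/13 job per hour
Combined rate = 1/4 + 1/13
Find common denominator: (13 + 4)/(4*13) = 17/52
Combined rate = 17/52 job per hour
Time together = 1 / (17/52) = 52/17 hours

52/17


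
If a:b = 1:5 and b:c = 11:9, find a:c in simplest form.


Given a:b = 1:5 and b:c = 11:9
Make b consistent. Multiply first ratio by 11: a:b = 11:55
Multiply second ratio by 5: b:c = 55:45
Now b = 55 in both, so a:b:c = 11:55:45
Therefore a:c = 11:45
Simplify by GCD: a:c = 11:45

11:45


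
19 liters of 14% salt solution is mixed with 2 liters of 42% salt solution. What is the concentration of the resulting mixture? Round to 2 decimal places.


Solute in mixture 1 = 14% of 19 L = 19*14/100 = 133/50 L
Solute in mixture 2 = 42% of 2 L = 2*42/100 = 21/25 L
Total solute = 133/50 + 21/25 = 7/2 L
Total volume = 19 + 2 = 21 L
Final concentration = 7/2/21 * 100 = 16.67%

16.67


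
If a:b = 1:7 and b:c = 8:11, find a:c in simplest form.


Given a:b = 1:7 and b:c = 8:11
Make b consistent. Multiply first ratio by 8: a:b = 8:56
Multiply second ratio by 7: b:c = 56:77
Now b = 56 in both, so a:b:c = 8:56:77
Therefore a:c = 8:77
Simplify by GCD: a:c = 8:77

8:77


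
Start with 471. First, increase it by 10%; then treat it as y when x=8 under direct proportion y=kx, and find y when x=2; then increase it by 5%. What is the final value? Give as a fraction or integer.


Start with 471.
Step 1: Increase by 10%: 471 * 110/100 = 5181/10
Step 2: Direct prop: k = (5181/10)/8; new y = k*2 = 5181/10*2/8 = 5181/40
Step 3: Increase by 5%: 5181/40 * 105/100 = 108801/800
Final result = 108801/800

108801/800


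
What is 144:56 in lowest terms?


Find GCD(144, 56)
GCD = 8
Divide both by 8: 144/8 = 18, 56/8 = 7
Simplified ratio = 18:7

18:7


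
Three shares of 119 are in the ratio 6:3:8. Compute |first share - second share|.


Total parts = 6 + 3 + 8 = 17
Value per part = 119 / 17 = 7
Shares: 6*7=42, 3*7=21, 8*7=56
First share = 42, second share = 21
Difference = |42 - 21| = 21

21


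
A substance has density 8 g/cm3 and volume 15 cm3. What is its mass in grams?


Using mass = density * volume
Density = 8 g/cm3
Volume = 15 cm3
Mass = 8 * 15
= 120 g

120


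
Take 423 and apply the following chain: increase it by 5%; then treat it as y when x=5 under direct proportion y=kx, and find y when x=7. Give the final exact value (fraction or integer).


Start with 423.
Step 1: Increase by 5%: 423 * 105/100 = 8883/20
Step 2: Direct prop: k = (8883/20)/5; new y = k*7 = 8883/20*7/5 = 62181/100
Final result = 62181/100

62181/100


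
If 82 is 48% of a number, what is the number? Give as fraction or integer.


Given: 82 is 48% of the whole
Set up: 82 = 48/100 * whole
whole = 82 * 100 / 48
whole = 8200 / 48
whole = 1025/6

1025/6


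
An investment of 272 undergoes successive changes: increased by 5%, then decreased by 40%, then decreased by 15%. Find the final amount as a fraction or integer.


Start: 272
Step 1: increase by 5% => multiply by 105/100
  272 * 105/100 = 1428/5
Step 2: decrease by 40% => multiply by 60/100
  1428/5 * 60/100 = 4284/25
Step 3: decrease by 15% => multiply by 85/100
  4284/25 * 85/100 = 18207/125
Final value = 18207/125

18207/125


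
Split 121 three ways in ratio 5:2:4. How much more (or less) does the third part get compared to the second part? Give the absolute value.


Total parts = 5 + 2 + 4 = 11
Value per part = 121 / 11 = 11
Shares: 5*11=55, 2*11=22, 4*11=44
Third share = 44, second share = 22
Difference = |44 - 22| = 22

22


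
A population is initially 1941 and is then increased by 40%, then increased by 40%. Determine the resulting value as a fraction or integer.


Start: 1941
Step 1: increase by 40% => multiply by 140/100
  1941 * 140/100 = 13587/5
Step 2: increase by 40% => multiply by 140/100
  13587/5 * 140/100 = 95109/25
Final value = 95109/25

95109/25


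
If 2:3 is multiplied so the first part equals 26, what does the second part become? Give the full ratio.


Original ratio: 2:3
First term target: 26
Scale factor = 26 / 2 = 13
Multiply second term: 3 * 13 = 39
Equivalent ratio = 26:39

26:39


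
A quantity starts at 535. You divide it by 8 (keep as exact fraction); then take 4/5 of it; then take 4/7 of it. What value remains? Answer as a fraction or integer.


Start with 535.
Step 1: Divide by 8: 535 / 8 = 535/8
Step 2: Take 4/5: 535/8 * 4/5 = 107/2
Step 3: Take 4/7: 107/2 * 4/7 = 214/7
Final result = 214/7

214/7


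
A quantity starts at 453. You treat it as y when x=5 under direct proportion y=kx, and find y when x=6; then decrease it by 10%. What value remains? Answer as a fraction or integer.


Start with 453.
Step 1: Direct prop: k = (453)/5; new y = k*6 = 453*6/5 = 2718/5
Step 2: Decrease by 10%: 2718/5 * 90/100 = 12231/25
Final result = 12231/25

12231/25


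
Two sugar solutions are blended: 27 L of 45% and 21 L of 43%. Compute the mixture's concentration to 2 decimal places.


Solute in mixture 1 = 45% of 27 L = 27*45/100 = 243/20 L
Solute in mixture 2 = 43% of 21 L = 21*43/100 = 903/100 L
Total solute = 243/20 + 903/100 = 1059/50 L
Total volume = 27 + 21 = 48 L
Final concentration = 1059/50/48 * 100 = 44.13%

44.13


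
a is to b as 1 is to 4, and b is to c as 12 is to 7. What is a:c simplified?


Given a:b = 1:4 and b:c = 12:7
Make b consistent. Multiply first ratio by 12: a:b = 12:48
Multiply second ratio by 4: b:c = 48:28
Now b = 48 in both, so a:b:c = 12:48:28
Therefore a:c = 12:28
Simplify by GCD: a:c = 3:7

3:7


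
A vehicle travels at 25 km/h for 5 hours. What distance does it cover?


Using distance = speed * time
Speed = 25 km/h
Time = 5 hours
Distance = 25 * 5
= 125 km

125


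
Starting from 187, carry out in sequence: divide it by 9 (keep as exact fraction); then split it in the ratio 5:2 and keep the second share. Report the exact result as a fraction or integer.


Start with 187.
Step 1: Divide by 9: 187 / 9 = 187/9
Step 2: Split 5:2, second share = 187/9 * 2/7 = 374/63
Final result = 374/63

374/63


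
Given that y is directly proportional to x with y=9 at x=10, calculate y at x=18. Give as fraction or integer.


Direct proportion: y = kx
Find k: k = 9/10 = 9/10
Compute y at x=18: y = 9/10 * 18
y = 81/5

81/5


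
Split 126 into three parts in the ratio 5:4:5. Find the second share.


Ratio = 5:4:5
Total parts = 5 + 4 + 5 = 14
Value per part = 126 / 14 = 9
First share = 5 * 9 = 45
Middle share = 4 * 9 = 36
Third share = 5 * 9 = 45

36


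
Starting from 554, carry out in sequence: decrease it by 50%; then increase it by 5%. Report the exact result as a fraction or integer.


Start with 554.
Step 1: Decrease by 50%: 554 * 50/100 = 277
Step 2: Increase by 5%: 277 * 105/100 = 5817/20
Final result = 5817/20

5817/20


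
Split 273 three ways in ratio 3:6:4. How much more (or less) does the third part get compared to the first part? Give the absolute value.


Total parts = 3 + 6 + 4 = 13
Value per part = 273 / 13 = 21
Shares: 3*21=63, 6*21=126, 4*21=84
Third share = 84, first share = 63
Difference = |84 - 63| = 21

21


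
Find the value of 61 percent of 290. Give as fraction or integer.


Compute 61% of 290
Convert percentage: 61% = 61/100
Multiply: 290 * 61/100
= 17690/100
= 1769/10

1769/10


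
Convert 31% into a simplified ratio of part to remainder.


Part = 31%, Remainder = 69%
Ratio = 31:69
GCD(31, 69) = 1
Simplify: 31:69 = 31:69

31:69


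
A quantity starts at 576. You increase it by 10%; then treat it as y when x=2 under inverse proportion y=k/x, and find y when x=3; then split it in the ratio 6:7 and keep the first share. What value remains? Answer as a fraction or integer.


Start with 576.
Step 1: Increase by 10%: 576 * 110/100 = 3168/5
Step 2: Inverse prop: k = (3168/5)*2; new y = k/3 = 3168/5*2/3 = 2112/5
Step 3: Split 6:7, first share = 2112/5 * 6/13 = 12672/65
Final result = 12672/65

12672/65


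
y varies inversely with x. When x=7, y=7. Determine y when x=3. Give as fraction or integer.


Inverse proportion: y = k/x
Find k: k = 7 * 7 = 49
Compute y at x=3: y = 49/3
y = 49/3

49/3


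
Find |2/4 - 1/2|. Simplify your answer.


Simplify: 2/4 = 1/2 and 1/2 = 1/2
Find common denominator: LCD = 2
Convert: 1/2 and 1/2
Difference = |1 - 1|/2 = 0/2
Simplified = 0

0


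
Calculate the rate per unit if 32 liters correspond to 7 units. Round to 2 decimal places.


Total liters = 32
Number of units = 7
Unit rate = 32 / 7
= 4.57 liters per unit

4.57


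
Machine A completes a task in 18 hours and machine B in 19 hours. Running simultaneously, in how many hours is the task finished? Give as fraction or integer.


Rate of A = 1/18 job per hour
Rate of B = 1/19 job per hour
Combined rate = 1/18 + 1/19
Find common denominator: (19 + 18)/(18*19) = 37/342
Combined rate = 37/342 job per hour
Time together = 1 / (37/342) = 342/37 hours

342/37


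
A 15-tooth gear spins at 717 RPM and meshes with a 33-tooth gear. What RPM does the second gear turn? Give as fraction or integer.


Gear ratio: teeth_A * RPM_A = teeth_B * RPM_B
15 * 717 = 33 * RPM_B
10755 = 33 * RPM_B
RPM_B = 10755 / 33
RPM_B = 3585/11

3585/11


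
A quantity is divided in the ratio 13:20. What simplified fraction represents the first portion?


Total parts = 13 + 20 = 33
First part fraction = 13/33
Simplify: 13/33 = 13/33

13/33


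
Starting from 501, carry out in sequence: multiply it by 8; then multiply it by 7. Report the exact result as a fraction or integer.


Start with 501.
Step 1: Multiply by 8: 501 * 8 = 4008
Step 2: Multiply by 7: 4008 * 7 = 28056
Final result = 28056

28056


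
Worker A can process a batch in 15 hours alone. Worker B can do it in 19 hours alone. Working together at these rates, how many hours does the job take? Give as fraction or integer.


Rate of A = 1/15 job per hour
Rate of B = 1/19 job per hour
Combined rate = 1/15 + 1/19
Find common denominator: (19 + 15)/(15*19) = 34/285
Combined rate = 34/285 job per hour
Time together = 1 / (34/285) = 285/34 hours

285/34


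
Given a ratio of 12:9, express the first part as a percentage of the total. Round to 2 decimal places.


Total parts = 12 + 9 = 21
First part fraction = 12/21
Percentage = (12/21) * 100
= 0.571429 * 100
= 57.14%

57.14


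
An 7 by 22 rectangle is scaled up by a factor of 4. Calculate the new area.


Original dimensions: 7 x 22
Enlargement factor = 4
New width = 7 * 4 = 28
New height = 22 * 4 = 88
New area = 28 * 88 = 2464

2464


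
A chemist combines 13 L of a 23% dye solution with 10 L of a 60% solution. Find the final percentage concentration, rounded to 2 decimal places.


Solute in mixture 1 = 23% of 13 L = 13*23/100 = 299/100 L
Solute in mixture 2 = 60% of 10 L = 10*60/100 = 6 L
Total solute = 299/100 + 6 = 899/100 L
Total volume = 13 + 10 = 23 L
Final concentration = 899/100/23 * 100 = 39.09%

39.09


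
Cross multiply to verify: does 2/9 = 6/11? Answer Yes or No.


Cross multiply to check 2/9 = 6/11
Left cross product: 2 * 11 = 22
Right cross product: 9 * 6 = 54
22 != 54
Not equal, so proportions differ => No

No


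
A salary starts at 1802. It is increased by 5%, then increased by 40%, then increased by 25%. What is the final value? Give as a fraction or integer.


Start: 1802
Step 1: increase by 5% => multiply by 105/100
  1802 * 105/100 = 18921/10
Step 2: increase by 40% => multiply by 140/100
  18921/10 * 140/100 = 132447/50
Step 3: increase by 25% => multiply by 125/100
  132447/50 * 125/100 = 132447/40
Final value = 132447/40

132447/40


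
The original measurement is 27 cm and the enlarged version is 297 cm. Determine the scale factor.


Original length = 27 cm
Scaled length = 297 cm
Scale factor = 297 / 27
= 11

11


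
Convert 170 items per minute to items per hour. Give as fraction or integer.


Converting from per minute to per hour
Rate = 170 items per minute
Multiply by 60: 170 * 60
= 10200 items per hour

10200


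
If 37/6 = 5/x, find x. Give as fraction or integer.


Setting up: 37/6 = 5/x
Cross multiply: 37 * x = 6 * 5
37x = 30
x = 30/37
x = 30/37

30/37


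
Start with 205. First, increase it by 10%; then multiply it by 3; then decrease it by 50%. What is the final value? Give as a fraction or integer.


Start with 205.
Step 1: Increase by 10%: 205 * 110/100 = 451/2
Step 2: Multiply by 3: 451/2 * 3 = 1353/2
Step 3: Decrease by 50%: 1353/2 * 50/100 = 1353/4
Final result = 1353/4

1353/4


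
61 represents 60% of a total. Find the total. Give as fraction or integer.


Given: 61 is 60% of the whole
Set up: 61 = 60/100 * whole
whole = 61 * 100 / 60
whole = 6100 / 60
whole = 305/3

305/3


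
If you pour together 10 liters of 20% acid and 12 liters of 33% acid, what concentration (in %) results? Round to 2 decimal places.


Solute in mixture 1 = 20% of 10 L = 10*20/100 = 2 L
Solute in mixture 2 = 33% of 12 L = 12*33/100 = 99/25 L
Total solute = 2 + 99/25 = 149/25 L
Total volume = 10 + 12 = 22 L
Final concentration = 149/25/22 * 100 = 27.09%

27.09


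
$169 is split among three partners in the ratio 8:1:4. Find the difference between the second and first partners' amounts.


Total parts = 8 + 1 + 4 = 13
Value per part = 169 / 13 = 13
Shares: 8*13=104, 1*13=13, 4*13=52
Second share = 13, first share = 104
Difference = |13 - 104| = 91

91


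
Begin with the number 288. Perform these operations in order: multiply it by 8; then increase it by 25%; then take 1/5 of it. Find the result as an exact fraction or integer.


Start with 288.
Step 1: Multiply by 8: 288 * 8 = 2304
Step 2: Increase by 25%: 2304 * 125/100 = 2880
Step 3: Take 1/5: 2880 * 1/5 = 576
Final result = 576

576


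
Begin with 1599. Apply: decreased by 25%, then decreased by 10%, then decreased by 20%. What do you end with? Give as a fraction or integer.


Start: 1599
Step 1: decrease by 25% => multiply by 75/100
  1599 * 75/100 = 4797/4
Step 2: decrease by 10% => multiply by 90/100
  4797/4 * 90/100 = 43173/40
Step 3: decrease by 20% => multiply by 80/100
  43173/40 * 80/100 = 43173/50
Final value = 43173/50

43173/50


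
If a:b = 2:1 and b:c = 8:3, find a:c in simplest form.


Given a:b = 2:1 and b:c = 8:3
Make b consistent. Multiply first ratio by 8: a:b = 16:8
Multiply second ratio by 1: b:c = 8:3
Now b = 8 in both, so a:b:c = 16:8:3
Therefore a:c = 16:3
Simplify by GCD: a:c = 16:3

16:3


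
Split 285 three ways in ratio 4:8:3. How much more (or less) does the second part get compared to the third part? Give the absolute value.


Total parts = 4 + 8 + 3 = 15
Value per part = 285 / 15 = 19
Shares: 4*19=76, 8*19=152, 3*19=57
Second share = 152, third share = 57
Difference = |152 - 57| = 95

95


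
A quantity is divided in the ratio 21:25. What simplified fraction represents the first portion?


Total parts = 21 + 25 = 46
First part fraction = 21/46
Simplify: 21/46 = 21/46

21/46


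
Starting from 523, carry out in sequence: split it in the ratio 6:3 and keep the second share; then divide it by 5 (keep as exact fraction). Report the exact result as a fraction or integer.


Start with 523.
Step 1: Split 6:3, second share = 523 * 3/9 = 523/3
Step 2: Divide by 5: 523/3 / 5 = 523/15
Final result = 523/15

523/15


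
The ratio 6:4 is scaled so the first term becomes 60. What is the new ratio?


Original ratio: 6:4
First term target: 60
Scale factor = 60 / 6 = 10
Multiply second term: 4 * 10 = 40
Equivalent ratio = 60:40

60:40


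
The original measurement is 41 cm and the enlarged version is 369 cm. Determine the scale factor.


Original length = 41 cm
Scaled length = 369 cm
Scale factor = 369 / 41
= 9

9


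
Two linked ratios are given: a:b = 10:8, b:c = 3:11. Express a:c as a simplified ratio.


Given a:b = 10:8 and b:c = 3:11
Make b consistent. Multiply first ratio by 3: a:b = 30:24
Multiply second ratio by 8: b:c = 24:88
Now b = 24 in both, so a:b:c = 30:24:88
Therefore a:c = 30:88
Simplify by GCD: a:c = 15:44

15:44


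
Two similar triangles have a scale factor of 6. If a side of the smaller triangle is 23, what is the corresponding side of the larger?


Similar triangles have proportional sides
Scale factor = 6
Smaller side = 23
Corresponding larger side = 23 * 6
= 138

138


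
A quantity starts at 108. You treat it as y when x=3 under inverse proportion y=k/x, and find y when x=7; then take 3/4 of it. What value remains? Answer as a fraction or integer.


Start with 108.
Step 1: Inverse prop: k = (108)*3; new y = k/7 = 108*3/7 = 324/7
Step 2: Take 3/4: 324/7 * 3/4 = 243/7
Final result = 243/7

243/7


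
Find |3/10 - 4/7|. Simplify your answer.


Simplify: 3/10 = 3/10 and 4/7 = 4/7
Find common denominator: LCD = 70
Convert: 21/70 and 40/70
Difference = |21 - 40|/70 = 19/70
Simplified = 19/70

19/70


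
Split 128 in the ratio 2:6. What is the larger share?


Total parts = 2 + 6 = 8
Value per part = 128 / 8 = 16
First share = 2 * 16 = 32
Second share = 6 * 16 = 96
Larger share = 96

96


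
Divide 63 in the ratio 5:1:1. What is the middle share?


Ratio = 5:1:1
Total parts = 5 + 1 + 1 = 7
Value per part = 63 / 7 = 9
First share = 5 * 9 = 45
Middle share = 1 * 9 = 9
Third share = 1 * 9 = 9

9


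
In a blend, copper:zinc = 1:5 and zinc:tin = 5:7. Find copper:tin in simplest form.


Given a:b = 1:5 and b:c = 5:7
Make b consistent. Multiply first ratio by 5: a:b = 5:25
Multiply second ratio by 5: b:c = 25:35
Now b = 25 in both, so a:b:c = 5:25:35
Therefore a:c = 5:35
Simplify by GCD: a:c = 1:7

1:7


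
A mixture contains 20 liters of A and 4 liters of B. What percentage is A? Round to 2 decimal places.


Volume of A = 20 L
Volume of B = 4 L
Total volume = 20 + 4 = 24 L
Percentage of A = (20/24) * 100
= 83.33%

83.33


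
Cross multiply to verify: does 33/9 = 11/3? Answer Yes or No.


Cross multiply to check 33/9 = 11/3
Left cross product: 33 * 3 = 99
Right cross product: 9 * 11 = 99
99 = 99
Equal, so proportions match => Yes

Yes


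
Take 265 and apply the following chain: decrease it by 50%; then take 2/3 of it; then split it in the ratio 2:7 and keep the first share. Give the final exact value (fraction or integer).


Start with 265.
Step 1: Decrease by 50%: 265 * 50/100 = 265/2
Step 2: Take 2/3: 265/2 * 2/3 = 265/3
Step 3: Split 2:7, first share = 265/3 * 2/9 = 530/27
Final result = 530/27

530/27


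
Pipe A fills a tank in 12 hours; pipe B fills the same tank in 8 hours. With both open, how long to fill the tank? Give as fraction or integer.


Rate of A = 1/12 job per hour
Rate of B = 1/8 job per hour
Combined rate = 1/12 + 1/8
Find common denominator: (8 + 12)/(12*8) = 20/96
Combined rate = 5/24 job per hour
Time together = 1 / (5/24) = 24/5 hours

24/5
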